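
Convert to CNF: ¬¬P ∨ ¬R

¬¬P ∨ ¬R
≡ P ∨ ¬R

P ∨ ¬R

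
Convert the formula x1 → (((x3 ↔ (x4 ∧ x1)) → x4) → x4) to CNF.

x1 → (((x3 ↔ (x4 ∧ x1)) → x4) → x4)
= ¬x1 ∨ (((x3 ↔ (x4 ∧ x1)) → x4) → x4)   [eliminate →]
= ¬x1 ∨ ¬((x3 ↔ (x4 ∧ x1)) → x4) ∨ x4   [eliminate →]
= ¬x1 ∨ ¬(¬(x3 ↔ (x4 ∧ x1)) ∨ x4) ∨ x4   [eliminate →]
= ¬x1 ∨ ¬(¬((x3 → (x4 ∧ x1)) ∧ ((x4 ∧ x1) → x3)) ∨ x4) ∨ x4   [eliminate ↔]
= ¬x1 ∨ ¬(¬((¬x3 ∨ (x4 ∧ x1)) ∧ ((x4 ∧ x1) → x3)) ∨ x4) ∨ x4   [eliminate →]
= ¬x1 ∨ ¬(¬((¬x3 ∨ (x4 ∧ x1)) ∧ (¬(x4 ∧ x1) ∨ x3)) ∨ x4) ∨ x4   [eliminate →]
= ¬x1 ∨ (¬¬((¬x3 ∨ (x4 ∧ x1)) ∧ (¬(x4 ∧ x1) ∨ x3)) ∧ ¬x4) ∨ x4   [De Morgan]
= ¬x1 ∨ ((¬x3 ∨ (x4 ∧ x1)) ∧ (¬(x4 ∧ x1) ∨ x3) ∧ ¬x4) ∨ x4   [double negation]
= ¬x1 ∨ ((¬x3 ∨ (x4 ∧ x1)) ∧ (¬x4 ∨ ¬x1 ∨ x3) ∧ ¬x4) ∨ x4   [De Morgan]
= (¬x1 ∨ ¬x3 ∨ x4 ∨ x4) ∧ (¬x1 ∨ ¬x3 ∨ x1 ∨ x4) ∧ (¬x1 ∨ ¬x4 ∨ ¬x1 ∨ x3 ∨ x4) ∧ (¬x1 ∨ ¬x4 ∨ x4)   [distribute ∨ over ∧]
= ¬x1 ∨ ¬x3 ∨ x4   [simplify]

¬x1 ∨ ¬x3 ∨ x4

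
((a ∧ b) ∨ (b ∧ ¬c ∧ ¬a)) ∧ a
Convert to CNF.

((a ∧ b) ∨ (b ∧ ¬c ∧ ¬a)) ∧ a
= (a ∨ b) ∧ (a ∨ ¬c) ∧ (a ∨ ¬a) ∧ (b ∨ b) ∧ (b ∨ ¬c) ∧ (b ∨ ¬a) ∧ a
= b ∧ a

b ∧ a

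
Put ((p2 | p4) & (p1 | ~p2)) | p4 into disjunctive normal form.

((p2 | p4) & (p1 | ~p2)) | p4
≡ (p2 & p1) | (p2 & ~p2) | (p4 & p1) | (p4 & ~p2) | p4   — distribute & over |
≡ (p2 & p1) | p4   — simplify

(p2 & p1) | p4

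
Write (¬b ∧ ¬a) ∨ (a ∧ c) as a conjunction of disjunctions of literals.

(¬b ∨ a) ∧ (¬b ∨ c) ∧ (¬a ∨ c)

(¬b ∧ ¬a) ∨ (a ∧ c)
= (¬b ∨ a) ∧ (¬b ∨ c) ∧ (¬a ∨ a) ∧ (¬a ∨ c)   [distribute ∨ over ∧]
= (¬b ∨ a) ∧ (¬b ∨ c) ∧ (¬a ∨ c)   [simplify]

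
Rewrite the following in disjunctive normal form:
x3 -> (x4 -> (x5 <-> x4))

~x3 | ~x4 | (x4 & x5)

x3 -> (x4 -> (x5 <-> x4))
≡ ~x3 | (x4 -> (x5 <-> x4))   (eliminate ->)
≡ ~x3 | ~x4 | (x5 <-> x4)   (eliminate ->)
≡ ~x3 | ~x4 | ((x5 -> x4) & (x4 -> x5))   (eliminate <->)
≡ ~x3 | ~x4 | ((~x5 | x4) & (x4 -> x5))   (eliminate ->)
≡ ~x3 | ~x4 | ((~x5 | x4) & (~x4 | x5))   (eliminate ->)
≡ ~x3 | ~x4 | (~x5 & ~x4) | (~x5 & x5) | (x4 & ~x4) | (x4 & x5)   (distribute & over |)
≡ ~x3 | ~x4 | (x4 & x5)   (simplify)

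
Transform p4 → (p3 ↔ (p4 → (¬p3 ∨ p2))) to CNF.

(¬p4 ∨ ¬p3 ∨ p2) ∧ (¬p4 ∨ p3)

p4 → (p3 ↔ (p4 → (¬p3 ∨ p2)))
= ¬p4 ∨ (p3 ↔ (p4 → (¬p3 ∨ p2)))   [eliminate →]
= ¬p4 ∨ ((p3 → (p4 → (¬p3 ∨ p2))) ∧ ((p4 → (¬p3 ∨ p2)) → p3))   [eliminate ↔]
= ¬p4 ∨ ((¬p3 ∨ (p4 → (¬p3 ∨ p2))) ∧ ((p4 → (¬p3 ∨ p2)) → p3))   [eliminate →]
= ¬p4 ∨ ((¬p3 ∨ ¬p4 ∨ ¬p3 ∨ p2) ∧ ((p4 → (¬p3 ∨ p2)) → p3))   [eliminate →]
= ¬p4 ∨ ((¬p3 ∨ ¬p4 ∨ ¬p3 ∨ p2) ∧ (¬(p4 → (¬p3 ∨ p2)) ∨ p3))   [eliminate →]
= ¬p4 ∨ ((¬p3 ∨ ¬p4 ∨ ¬p3 ∨ p2) ∧ (¬(¬p4 ∨ ¬p3 ∨ p2) ∨ p3))   [eliminate →]
= ¬p4 ∨ ((¬p3 ∨ ¬p4 ∨ ¬p3 ∨ p2) ∧ ((¬¬p4 ∧ ¬¬p3 ∧ ¬p2) ∨ p3))   [De Morgan]
= ¬p4 ∨ ((¬p3 ∨ ¬p4 ∨ ¬p3 ∨ p2) ∧ ((p4 ∧ ¬¬p3 ∧ ¬p2) ∨ p3))   [double negation]
= ¬p4 ∨ ((¬p3 ∨ ¬p4 ∨ ¬p3 ∨ p2) ∧ ((p4 ∧ p3 ∧ ¬p2) ∨ p3))   [double negation]
= (¬p4 ∨ ¬p3 ∨ ¬p4 ∨ ¬p3 ∨ p2) ∧ (¬p4 ∨ p4 ∨ p3) ∧ (¬p4 ∨ p3 ∨ p3) ∧ (¬p4 ∨ ¬p2 ∨ p3)   [distribute ∨ over ∧]
= (¬p4 ∨ ¬p3 ∨ p2) ∧ (¬p4 ∨ p3)   [simplify]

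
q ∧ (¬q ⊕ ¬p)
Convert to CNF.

q ∧ (¬q ∨ ¬p)

q ∧ (¬q ⊕ ¬p)
≡ q ∧ (¬q ∨ ¬p) ∧ ¬(¬q ∧ ¬p)   [expand ⊕]
≡ q ∧ (¬q ∨ ¬p) ∧ (¬¬q ∨ ¬¬p)   [De Morgan]
≡ q ∧ (¬q ∨ ¬p) ∧ (q ∨ ¬¬p)   [double negation]
≡ q ∧ (¬q ∨ ¬p) ∧ (q ∨ p)   [double negation]
≡ q ∧ (¬q ∨ ¬p)   [simplify]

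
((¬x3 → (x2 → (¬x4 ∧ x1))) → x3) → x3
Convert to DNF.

((¬x3 → (x2 → (¬x4 ∧ x1))) → x3) → x3
⇔ ¬((¬x3 → (x2 → (¬x4 ∧ x1))) → x3) ∨ x3   [eliminate →]
⇔ ¬(¬(¬x3 → (x2 → (¬x4 ∧ x1))) ∨ x3) ∨ x3   [eliminate →]
⇔ ¬(¬(¬¬x3 ∨ (x2 → (¬x4 ∧ x1))) ∨ x3) ∨ x3   [eliminate →]
⇔ ¬(¬(¬¬x3 ∨ ¬x2 ∨ (¬x4 ∧ x1)) ∨ x3) ∨ x3   [eliminate →]
⇔ (¬¬(¬¬x3 ∨ ¬x2 ∨ (¬x4 ∧ x1)) ∧ ¬x3) ∨ x3   [De Morgan]
⇔ ((¬¬x3 ∨ ¬x2 ∨ (¬x4 ∧ x1)) ∧ ¬x3) ∨ x3   [double negation]
⇔ ((x3 ∨ ¬x2 ∨ (¬x4 ∧ x1)) ∧ ¬x3) ∨ x3   [double negation]
⇔ (x3 ∧ ¬x3) ∨ (¬x2 ∧ ¬x3) ∨ (¬x4 ∧ x1 ∧ ¬x3) ∨ x3   [distribute ∧ over ∨]
⇔ (¬x2 ∧ ¬x3) ∨ (¬x4 ∧ x1 ∧ ¬x3) ∨ x3   [simplify]

(¬x2 ∧ ¬x3) ∨ (¬x4 ∧ x1 ∧ ¬x3) ∨ x3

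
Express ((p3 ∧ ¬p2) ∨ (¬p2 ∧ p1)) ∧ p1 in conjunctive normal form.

((p3 ∧ ¬p2) ∨ (¬p2 ∧ p1)) ∧ p1
= (p3 ∨ ¬p2) ∧ (p3 ∨ p1) ∧ (¬p2 ∨ ¬p2) ∧ (¬p2 ∨ p1) ∧ p1   [distribute ∨ over ∧]
= ¬p2 ∧ p1   [simplify]

¬p2 ∧ p1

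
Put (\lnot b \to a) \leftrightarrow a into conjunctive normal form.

(\lnot b \to a) \leftrightarrow a
≡ ((\lnot b \to a) \to a) \land (a \to (\lnot b \to a))   [eliminate \leftrightarrow]
≡ (\lnot (\lnot b \to a) \lor a) \land (a \to (\lnot b \to a))   [eliminate \to]
≡ (\lnot (\lnot \lnot b \lor a) \lor a) \land (a \to (\lnot b \to a))   [eliminate \to]
≡ (\lnot (\lnot \lnot b \lor a) \lor a) \land (\lnot a \lor (\lnot b \to a))   [eliminate \to]
≡ (\lnot (\lnot \lnot b \lor a) \lor a) \land (\lnot a \lor \lnot \lnot b \lor a)   [eliminate \to]
≡ ((\lnot \lnot \lnot b \land \lnot a) \lor a) \land (\lnot a \lor \lnot \lnot b \lor a)   [De Morgan]
≡ ((\lnot b \land \lnot a) \lor a) \land (\lnot a \lor \lnot \lnot b \lor a)   [double negation]
≡ ((\lnot b \land \lnot a) \lor a) \land (\lnot a \lor b \lor a)   [double negation]
≡ (\lnot b \lor a) \land (\lnot a \lor a) \land (\lnot a \lor b \lor a)   [distribute \lor over \land]
≡ \lnot b \lor a   [simplify]

\lnot b \lor a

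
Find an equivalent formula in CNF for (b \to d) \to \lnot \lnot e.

(b \lor e) \land (\lnot d \lor e)

(b \to d) \to \lnot \lnot e
≡ \lnot (b \to d) \lor \lnot \lnot e   (eliminate \to)
≡ \lnot (\lnot b \lor d) \lor \lnot \lnot e   (eliminate \to)
≡ (\lnot \lnot b \land \lnot d) \lor \lnot \lnot e   (De Morgan)
≡ (b \land \lnot d) \lor \lnot \lnot e   (double negation)
≡ (b \land \lnot d) \lor e   (double negation)
≡ (b \lor e) \land (\lnot d \lor e)   (distribute \lor over \land)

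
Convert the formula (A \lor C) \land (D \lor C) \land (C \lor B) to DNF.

(A \land D \land B) \lor C

(A \lor C) \land (D \lor C) \land (C \lor B)
≡ (A \land D \land C) \lor (A \land D \land B) \lor (A \land C \land C) \lor (A \land C \land B) \lor (C \land D \land C) \lor (C \land D \land B) \lor (C \land C \land C) \lor (C \land C \land B)   [distribute \land over \lor]
≡ (A \land D \land B) \lor C   [simplify]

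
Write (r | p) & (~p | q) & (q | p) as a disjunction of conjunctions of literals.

(r & q) | (p & q)

(r | p) & (~p | q) & (q | p)
≡ (r & ~p & q) | (r & ~p & p) | (r & q & q) | (r & q & p) | (p & ~p & q) | (p & ~p & p) | (p & q & q) | (p & q & p)   — distribute & over |
≡ (r & q) | (p & q)   — simplify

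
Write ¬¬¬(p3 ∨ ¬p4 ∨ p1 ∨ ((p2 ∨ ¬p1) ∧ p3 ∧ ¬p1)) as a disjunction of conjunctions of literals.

¬¬¬(p3 ∨ ¬p4 ∨ p1 ∨ ((p2 ∨ ¬p1) ∧ p3 ∧ ¬p1))
= ¬(p3 ∨ ¬p4 ∨ p1 ∨ ((p2 ∨ ¬p1) ∧ p3 ∧ ¬p1))   [double negation]
= ¬p3 ∧ ¬¬p4 ∧ ¬p1 ∧ ¬((p2 ∨ ¬p1) ∧ p3 ∧ ¬p1)   [De Morgan]
= ¬p3 ∧ p4 ∧ ¬p1 ∧ ¬((p2 ∨ ¬p1) ∧ p3 ∧ ¬p1)   [double negation]
= ¬p3 ∧ p4 ∧ ¬p1 ∧ (¬(p2 ∨ ¬p1) ∨ ¬p3 ∨ ¬¬p1)   [De Morgan]
= ¬p3 ∧ p4 ∧ ¬p1 ∧ ((¬p2 ∧ ¬¬p1) ∨ ¬p3 ∨ ¬¬p1)   [De Morgan]
= ¬p3 ∧ p4 ∧ ¬p1 ∧ ((¬p2 ∧ p1) ∨ ¬p3 ∨ ¬¬p1)   [double negation]
= ¬p3 ∧ p4 ∧ ¬p1 ∧ ((¬p2 ∧ p1) ∨ ¬p3 ∨ p1)   [double negation]
= (¬p3 ∧ p4 ∧ ¬p1 ∧ ¬p2 ∧ p1) ∨ (¬p3 ∧ p4 ∧ ¬p1 ∧ ¬p3) ∨ (¬p3 ∧ p4 ∧ ¬p1 ∧ p1)   [distribute ∧ over ∨]
= ¬p3 ∧ p4 ∧ ¬p1   [simplify]

¬p3 ∧ p4 ∧ ¬p1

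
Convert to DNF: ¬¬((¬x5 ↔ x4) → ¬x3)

¬¬((¬x5 ↔ x4) → ¬x3)
≡ ¬¬(¬(¬x5 ↔ x4) ∨ ¬x3)   — eliminate →
≡ ¬¬(¬((¬x5 → x4) ∧ (x4 → ¬x5)) ∨ ¬x3)   — eliminate ↔
≡ ¬¬(¬((¬¬x5 ∨ x4) ∧ (x4 → ¬x5)) ∨ ¬x3)   — eliminate →
≡ ¬¬(¬((¬¬x5 ∨ x4) ∧ (¬x4 ∨ ¬x5)) ∨ ¬x3)   — eliminate →
≡ ¬((¬¬x5 ∨ x4) ∧ (¬x4 ∨ ¬x5)) ∨ ¬x3   — double negation
≡ ¬(¬¬x5 ∨ x4) ∨ ¬(¬x4 ∨ ¬x5) ∨ ¬x3   — De Morgan
≡ (¬¬¬x5 ∧ ¬x4) ∨ ¬(¬x4 ∨ ¬x5) ∨ ¬x3   — De Morgan
≡ (¬x5 ∧ ¬x4) ∨ ¬(¬x4 ∨ ¬x5) ∨ ¬x3   — double negation
≡ (¬x5 ∧ ¬x4) ∨ (¬¬x4 ∧ ¬¬x5) ∨ ¬x3   — De Morgan
≡ (¬x5 ∧ ¬x4) ∨ (x4 ∧ ¬¬x5) ∨ ¬x3   — double negation
≡ (¬x5 ∧ ¬x4) ∨ (x4 ∧ x5) ∨ ¬x3   — double negation

(¬x5 ∧ ¬x4) ∨ (x4 ∧ x5) ∨ ¬x3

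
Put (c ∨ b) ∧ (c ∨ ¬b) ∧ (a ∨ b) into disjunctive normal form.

(c ∨ b) ∧ (c ∨ ¬b) ∧ (a ∨ b)
≡ (c ∧ c ∧ a) ∨ (c ∧ c ∧ b) ∨ (c ∧ ¬b ∧ a) ∨ (c ∧ ¬b ∧ b) ∨ (b ∧ c ∧ a) ∨ (b ∧ c ∧ b) ∨ (b ∧ ¬b ∧ a) ∨ (b ∧ ¬b ∧ b)   (distribute ∧ over ∨)
≡ (c ∧ a) ∨ (c ∧ b)   (simplify)

(c ∧ a) ∨ (c ∧ b)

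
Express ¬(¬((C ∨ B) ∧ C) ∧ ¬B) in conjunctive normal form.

C ∨ B

¬(¬((C ∨ B) ∧ C) ∧ ¬B)
= ¬¬((C ∨ B) ∧ C) ∨ ¬¬B   [De Morgan]
= (C ∨ B) ∧ C ∨ ¬¬B   [double negation]
= (C ∨ B) ∧ C ∨ B   [double negation]
= (C ∨ B ∨ B) ∧ (C ∨ B)   [distribute ∨ over ∧]
= C ∨ B   [simplify]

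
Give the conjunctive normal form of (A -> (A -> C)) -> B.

(A -> (A -> C)) -> B
= ~(A -> (A -> C)) | B
= ~(~A | (A -> C)) | B
= ~(~A | ~A | C) | B
= (~~A & ~~A & ~C) | B
= (A & ~~A & ~C) | B
= (A & A & ~C) | B
= (A | B) & (A | B) & (~C | B)
= (A | B) & (~C | B)

(A | B) & (~C | B)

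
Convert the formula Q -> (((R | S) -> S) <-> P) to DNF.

~Q | (R & ~S & ~P) | (P & ~R & ~S) | (P & S)

Q -> (((R | S) -> S) <-> P)
≡ ~Q | (((R | S) -> S) <-> P)   [eliminate ->]
≡ ~Q | ((((R | S) -> S) -> P) & (P -> ((R | S) -> S)))   [eliminate <->]
≡ ~Q | ((~((R | S) -> S) | P) & (P -> ((R | S) -> S)))   [eliminate ->]
≡ ~Q | ((~(~(R | S) | S) | P) & (P -> ((R | S) -> S)))   [eliminate ->]
≡ ~Q | ((~(~(R | S) | S) | P) & (~P | ((R | S) -> S)))   [eliminate ->]
≡ ~Q | ((~(~(R | S) | S) | P) & (~P | ~(R | S) | S))   [eliminate ->]
≡ ~Q | (((~~(R | S) & ~S) | P) & (~P | ~(R | S) | S))   [De Morgan]
≡ ~Q | ((((R | S) & ~S) | P) & (~P | ~(R | S) | S))   [double negation]
≡ ~Q | ((((R | S) & ~S) | P) & (~P | (~R & ~S) | S))   [De Morgan]
≡ ~Q | (R & ~S & ~P) | (R & ~S & ~R & ~S) | (R & ~S & S) | (S & ~S & ~P) | (S & ~S & ~R & ~S) | (S & ~S & S) | (P & ~P) | (P & ~R & ~S) | (P & S)   [distribute & over |]
≡ ~Q | (R & ~S & ~P) | (P & ~R & ~S) | (P & S)   [simplify]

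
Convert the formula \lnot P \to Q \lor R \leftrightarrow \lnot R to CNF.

\lnot R \land (R \lor P \lor Q)

\lnot P \to Q \lor R \leftrightarrow \lnot R
≡ ((\lnot P \to Q \lor R) \to \lnot R) \land (\lnot R \to (\lnot P \to Q \lor R))   — eliminate \leftrightarrow
≡ (\lnot (\lnot P \to Q \lor R) \lor \lnot R) \land (\lnot R \to (\lnot P \to Q \lor R))   — eliminate \to
≡ (\lnot (\lnot \lnot P \lor Q \lor R) \lor \lnot R) \land (\lnot R \to (\lnot P \to Q \lor R))   — eliminate \to
≡ (\lnot (\lnot \lnot P \lor Q \lor R) \lor \lnot R) \land (\lnot \lnot R \lor (\lnot P \to Q \lor R))   — eliminate \to
≡ (\lnot (\lnot \lnot P \lor Q \lor R) \lor \lnot R) \land (\lnot \lnot R \lor \lnot \lnot P \lor Q \lor R)   — eliminate \to
≡ (\lnot \lnot \lnot P \land \lnot Q \land \lnot R \lor \lnot R) \land (\lnot \lnot R \lor \lnot \lnot P \lor Q \lor R)   — De Morgan
≡ (\lnot P \land \lnot Q \land \lnot R \lor \lnot R) \land (\lnot \lnot R \lor \lnot \lnot P \lor Q \lor R)   — double negation
≡ (\lnot P \land \lnot Q \land \lnot R \lor \lnot R) \land (R \lor \lnot \lnot P \lor Q \lor R)   — double negation
≡ (\lnot P \land \lnot Q \land \lnot R \lor \lnot R) \land (R \lor P \lor Q \lor R)   — double negation
≡ (\lnot P \lor \lnot R) \land (\lnot Q \lor \lnot R) \land (\lnot R \lor \lnot R) \land (R \lor P \lor Q \lor R)   — distribute \lor over \land
≡ \lnot R \land (R \lor P \lor Q)   — simplify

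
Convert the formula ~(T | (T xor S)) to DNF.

~(T | (T xor S))
⇔ ~(T | (T & ~S) | (~T & S))   [expand xor]
⇔ ~T & ~(T & ~S) & ~(~T & S)   [De Morgan]
⇔ ~T & (~T | ~~S) & ~(~T & S)   [De Morgan]
⇔ ~T & (~T | S) & ~(~T & S)   [double negation]
⇔ ~T & (~T | S) & (~~T | ~S)   [De Morgan]
⇔ ~T & (~T | S) & (T | ~S)   [double negation]
⇔ (~T & ~T & T) | (~T & ~T & ~S) | (~T & S & T) | (~T & S & ~S)   [distribute & over |]
⇔ ~T & ~S   [simplify]

~T & ~S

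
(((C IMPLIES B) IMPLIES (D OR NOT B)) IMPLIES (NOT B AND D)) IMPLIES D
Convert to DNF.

(NOT B AND NOT D) OR D

(((C IMPLIES B) IMPLIES (D OR NOT B)) IMPLIES (NOT B AND D)) IMPLIES D
⇔ NOT (((C IMPLIES B) IMPLIES (D OR NOT B)) IMPLIES (NOT B AND D)) OR D   [eliminate IMPLIES]
⇔ NOT (NOT ((C IMPLIES B) IMPLIES (D OR NOT B)) OR (NOT B AND D)) OR D   [eliminate IMPLIES]
⇔ NOT (NOT (NOT (C IMPLIES B) OR D OR NOT B) OR (NOT B AND D)) OR D   [eliminate IMPLIES]
⇔ NOT (NOT (NOT (NOT C OR B) OR D OR NOT B) OR (NOT B AND D)) OR D   [eliminate IMPLIES]
⇔ (NOT NOT (NOT (NOT C OR B) OR D OR NOT B) AND NOT (NOT B AND D)) OR D   [De Morgan]
⇔ ((NOT (NOT C OR B) OR D OR NOT B) AND NOT (NOT B AND D)) OR D   [double negation]
⇔ (((NOT NOT C AND NOT B) OR D OR NOT B) AND NOT (NOT B AND D)) OR D   [De Morgan]
⇔ (((C AND NOT B) OR D OR NOT B) AND NOT (NOT B AND D)) OR D   [double negation]
⇔ (((C AND NOT B) OR D OR NOT B) AND (NOT NOT B OR NOT D)) OR D   [De Morgan]
⇔ (((C AND NOT B) OR D OR NOT B) AND (B OR NOT D)) OR D   [double negation]
⇔ (C AND NOT B AND B) OR (C AND NOT B AND NOT D) OR (D AND B) OR (D AND NOT D) OR (NOT B AND B) OR (NOT B AND NOT D) OR D   [distribute AND over OR]
⇔ (NOT B AND NOT D) OR D   [simplify]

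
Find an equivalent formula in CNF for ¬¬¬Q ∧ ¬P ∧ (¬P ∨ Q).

¬Q ∧ ¬P

¬¬¬Q ∧ ¬P ∧ (¬P ∨ Q)
⇔ ¬Q ∧ ¬P ∧ (¬P ∨ Q)   [double negation]
⇔ ¬Q ∧ ¬P   [simplify]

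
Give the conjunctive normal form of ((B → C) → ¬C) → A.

C ∨ A

((B → C) → ¬C) → A
≡ ¬((B → C) → ¬C) ∨ A   — eliminate →
≡ ¬(¬(B → C) ∨ ¬C) ∨ A   — eliminate →
≡ ¬(¬(¬B ∨ C) ∨ ¬C) ∨ A   — eliminate →
≡ (¬¬(¬B ∨ C) ∧ ¬¬C) ∨ A   — De Morgan
≡ ((¬B ∨ C) ∧ ¬¬C) ∨ A   — double negation
≡ ((¬B ∨ C) ∧ C) ∨ A   — double negation
≡ (¬B ∨ C ∨ A) ∧ (C ∨ A)   — distribute ∨ over ∧
≡ C ∨ A   — simplify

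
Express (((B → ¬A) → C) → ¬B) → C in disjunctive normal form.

(B ∧ A) ∨ C

(((B → ¬A) → C) → ¬B) → C
= ¬(((B → ¬A) → C) → ¬B) ∨ C   [eliminate →]
= ¬(¬((B → ¬A) → C) ∨ ¬B) ∨ C   [eliminate →]
= ¬(¬(¬(B → ¬A) ∨ C) ∨ ¬B) ∨ C   [eliminate →]
= ¬(¬(¬(¬B ∨ ¬A) ∨ C) ∨ ¬B) ∨ C   [eliminate →]
= (¬¬(¬(¬B ∨ ¬A) ∨ C) ∧ ¬¬B) ∨ C   [De Morgan]
= ((¬(¬B ∨ ¬A) ∨ C) ∧ ¬¬B) ∨ C   [double negation]
= (((¬¬B ∧ ¬¬A) ∨ C) ∧ ¬¬B) ∨ C   [De Morgan]
= (((B ∧ ¬¬A) ∨ C) ∧ ¬¬B) ∨ C   [double negation]
= (((B ∧ A) ∨ C) ∧ ¬¬B) ∨ C   [double negation]
= (((B ∧ A) ∨ C) ∧ B) ∨ C   [double negation]
= (B ∧ A ∧ B) ∨ (C ∧ B) ∨ C   [distribute ∧ over ∨]
= (B ∧ A) ∨ C   [simplify]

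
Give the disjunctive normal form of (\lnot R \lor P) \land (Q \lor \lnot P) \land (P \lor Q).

(\lnot R \lor P) \land (Q \lor \lnot P) \land (P \lor Q)
= \lnot R \land Q \land P \lor \lnot R \land Q \land Q \lor \lnot R \land \lnot P \land P \lor \lnot R \land \lnot P \land Q \lor P \land Q \land P \lor P \land Q \land Q \lor P \land \lnot P \land P \lor P \land \lnot P \land Q   — distribute \land over \lor
= \lnot R \land Q \lor P \land Q   — simplify

\lnot R \land Q \lor P \land Q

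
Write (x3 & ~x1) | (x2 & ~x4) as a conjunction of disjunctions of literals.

(x3 | x2) & (x3 | ~x4) & (~x1 | x2) & (~x1 | ~x4)

(x3 & ~x1) | (x2 & ~x4)
= (x3 | x2) & (x3 | ~x4) & (~x1 | x2) & (~x1 | ~x4)   [distribute | over &]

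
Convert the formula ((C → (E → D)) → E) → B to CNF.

((C → (E → D)) → E) → B
≡ ¬((C → (E → D)) → E) ∨ B   [eliminate →]
≡ ¬(¬(C → (E → D)) ∨ E) ∨ B   [eliminate →]
≡ ¬(¬(¬C ∨ (E → D)) ∨ E) ∨ B   [eliminate →]
≡ ¬(¬(¬C ∨ ¬E ∨ D) ∨ E) ∨ B   [eliminate →]
≡ (¬¬(¬C ∨ ¬E ∨ D) ∧ ¬E) ∨ B   [De Morgan]
≡ ((¬C ∨ ¬E ∨ D) ∧ ¬E) ∨ B   [double negation]
≡ (¬C ∨ ¬E ∨ D ∨ B) ∧ (¬E ∨ B)   [distribute ∨ over ∧]
≡ ¬E ∨ B   [simplify]

¬E ∨ B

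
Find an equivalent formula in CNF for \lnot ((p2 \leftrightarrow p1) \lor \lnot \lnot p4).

\lnot ((p2 \leftrightarrow p1) \lor \lnot \lnot p4)
⇔ \lnot (((p2 \to p1) \land (p1 \to p2)) \lor \lnot \lnot p4)   — eliminate \leftrightarrow
⇔ \lnot (((\lnot p2 \lor p1) \land (p1 \to p2)) \lor \lnot \lnot p4)   — eliminate \to
⇔ \lnot (((\lnot p2 \lor p1) \land (\lnot p1 \lor p2)) \lor \lnot \lnot p4)   — eliminate \to
⇔ \lnot ((\lnot p2 \lor p1) \land (\lnot p1 \lor p2)) \land \lnot \lnot \lnot p4   — De Morgan
⇔ (\lnot (\lnot p2 \lor p1) \lor \lnot (\lnot p1 \lor p2)) \land \lnot \lnot \lnot p4   — De Morgan
⇔ ((\lnot \lnot p2 \land \lnot p1) \lor \lnot (\lnot p1 \lor p2)) \land \lnot \lnot \lnot p4   — De Morgan
⇔ ((p2 \land \lnot p1) \lor \lnot (\lnot p1 \lor p2)) \land \lnot \lnot \lnot p4   — double negation
⇔ ((p2 \land \lnot p1) \lor (\lnot \lnot p1 \land \lnot p2)) \land \lnot \lnot \lnot p4   — De Morgan
⇔ ((p2 \land \lnot p1) \lor (p1 \land \lnot p2)) \land \lnot \lnot \lnot p4   — double negation
⇔ ((p2 \land \lnot p1) \lor (p1 \land \lnot p2)) \land \lnot p4   — double negation
⇔ (p2 \lor p1) \land (p2 \lor \lnot p2) \land (\lnot p1 \lor p1) \land (\lnot p1 \lor \lnot p2) \land \lnot p4   — distribute \lor over \land
⇔ (p2 \lor p1) \land (\lnot p1 \lor \lnot p2) \land \lnot p4   — simplify

(p2 \lor p1) \land (\lnot p1 \lor \lnot p2) \land \lnot p4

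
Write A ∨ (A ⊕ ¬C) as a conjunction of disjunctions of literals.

A ∨ ¬C

A ∨ (A ⊕ ¬C)
= A ∨ ((A ∨ ¬C) ∧ ¬(A ∧ ¬C))   — expand ⊕
= A ∨ ((A ∨ ¬C) ∧ (¬A ∨ ¬¬C))   — De Morgan
= A ∨ ((A ∨ ¬C) ∧ (¬A ∨ C))   — double negation
= (A ∨ A ∨ ¬C) ∧ (A ∨ ¬A ∨ C)   — distribute ∨ over ∧
= A ∨ ¬C   — simplify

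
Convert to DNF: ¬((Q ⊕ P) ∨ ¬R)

(¬Q ∧ ¬P ∧ R) ∨ (P ∧ Q ∧ R)

¬((Q ⊕ P) ∨ ¬R)
⇔ ¬((Q ∧ ¬P) ∨ (¬Q ∧ P) ∨ ¬R)   [expand ⊕]
⇔ ¬(Q ∧ ¬P) ∧ ¬(¬Q ∧ P) ∧ ¬¬R   [De Morgan]
⇔ (¬Q ∨ ¬¬P) ∧ ¬(¬Q ∧ P) ∧ ¬¬R   [De Morgan]
⇔ (¬Q ∨ P) ∧ ¬(¬Q ∧ P) ∧ ¬¬R   [double negation]
⇔ (¬Q ∨ P) ∧ (¬¬Q ∨ ¬P) ∧ ¬¬R   [De Morgan]
⇔ (¬Q ∨ P) ∧ (Q ∨ ¬P) ∧ ¬¬R   [double negation]
⇔ (¬Q ∨ P) ∧ (Q ∨ ¬P) ∧ R   [double negation]
⇔ (¬Q ∧ Q ∧ R) ∨ (¬Q ∧ ¬P ∧ R) ∨ (P ∧ Q ∧ R) ∨ (P ∧ ¬P ∧ R)   [distribute ∧ over ∨]
⇔ (¬Q ∧ ¬P ∧ R) ∨ (P ∧ Q ∧ R)   [simplify]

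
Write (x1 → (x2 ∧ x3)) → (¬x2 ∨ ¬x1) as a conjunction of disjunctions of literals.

(x1 → (x2 ∧ x3)) → (¬x2 ∨ ¬x1)
≡ ¬(x1 → (x2 ∧ x3)) ∨ ¬x2 ∨ ¬x1   — eliminate →
≡ ¬(¬x1 ∨ (x2 ∧ x3)) ∨ ¬x2 ∨ ¬x1   — eliminate →
≡ (¬¬x1 ∧ ¬(x2 ∧ x3)) ∨ ¬x2 ∨ ¬x1   — De Morgan
≡ (x1 ∧ ¬(x2 ∧ x3)) ∨ ¬x2 ∨ ¬x1   — double negation
≡ (x1 ∧ (¬x2 ∨ ¬x3)) ∨ ¬x2 ∨ ¬x1   — De Morgan
≡ (x1 ∨ ¬x2 ∨ ¬x1) ∧ (¬x2 ∨ ¬x3 ∨ ¬x2 ∨ ¬x1)   — distribute ∨ over ∧
≡ ¬x2 ∨ ¬x3 ∨ ¬x1   — simplify

¬x2 ∨ ¬x3 ∨ ¬x1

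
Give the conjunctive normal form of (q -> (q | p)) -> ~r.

(q | ~r) & (~q | ~r) & (~p | ~r)

(q -> (q | p)) -> ~r
≡ ~(q -> (q | p)) | ~r
≡ ~(~q | q | p) | ~r
≡ (~~q & ~q & ~p) | ~r
≡ (q & ~q & ~p) | ~r
≡ (q | ~r) & (~q | ~r) & (~p | ~r)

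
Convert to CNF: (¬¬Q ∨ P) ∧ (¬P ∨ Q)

(¬¬Q ∨ P) ∧ (¬P ∨ Q)
≡ (Q ∨ P) ∧ (¬P ∨ Q)   [double negation]

(Q ∨ P) ∧ (¬P ∨ Q)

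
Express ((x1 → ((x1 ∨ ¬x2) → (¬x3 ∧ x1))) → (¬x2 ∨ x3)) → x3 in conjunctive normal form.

((x1 → ((x1 ∨ ¬x2) → (¬x3 ∧ x1))) → (¬x2 ∨ x3)) → x3
= ¬((x1 → ((x1 ∨ ¬x2) → (¬x3 ∧ x1))) → (¬x2 ∨ x3)) ∨ x3   (eliminate →)
= ¬(¬(x1 → ((x1 ∨ ¬x2) → (¬x3 ∧ x1))) ∨ ¬x2 ∨ x3) ∨ x3   (eliminate →)
= ¬(¬(¬x1 ∨ ((x1 ∨ ¬x2) → (¬x3 ∧ x1))) ∨ ¬x2 ∨ x3) ∨ x3   (eliminate →)
= ¬(¬(¬x1 ∨ ¬(x1 ∨ ¬x2) ∨ (¬x3 ∧ x1)) ∨ ¬x2 ∨ x3) ∨ x3   (eliminate →)
= (¬¬(¬x1 ∨ ¬(x1 ∨ ¬x2) ∨ (¬x3 ∧ x1)) ∧ ¬¬x2 ∧ ¬x3) ∨ x3   (De Morgan)
= ((¬x1 ∨ ¬(x1 ∨ ¬x2) ∨ (¬x3 ∧ x1)) ∧ ¬¬x2 ∧ ¬x3) ∨ x3   (double negation)
= ((¬x1 ∨ (¬x1 ∧ ¬¬x2) ∨ (¬x3 ∧ x1)) ∧ ¬¬x2 ∧ ¬x3) ∨ x3   (De Morgan)
= ((¬x1 ∨ (¬x1 ∧ x2) ∨ (¬x3 ∧ x1)) ∧ ¬¬x2 ∧ ¬x3) ∨ x3   (double negation)
= ((¬x1 ∨ (¬x1 ∧ x2) ∨ (¬x3 ∧ x1)) ∧ x2 ∧ ¬x3) ∨ x3   (double negation)
= (¬x1 ∨ ¬x1 ∨ ¬x3 ∨ x3) ∧ (¬x1 ∨ ¬x1 ∨ x1 ∨ x3) ∧ (¬x1 ∨ x2 ∨ ¬x3 ∨ x3) ∧ (¬x1 ∨ x2 ∨ x1 ∨ x3) ∧ (x2 ∨ x3) ∧ (¬x3 ∨ x3)   (distribute ∨ over ∧)
= x2 ∨ x3   (simplify)

x2 ∨ x3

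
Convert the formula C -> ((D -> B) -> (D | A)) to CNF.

~C | D | A

C -> ((D -> B) -> (D | A))
≡ ~C | ((D -> B) -> (D | A))   — eliminate ->
≡ ~C | ~(D -> B) | D | A   — eliminate ->
≡ ~C | ~(~D | B) | D | A   — eliminate ->
≡ ~C | (~~D & ~B) | D | A   — De Morgan
≡ ~C | (D & ~B) | D | A   — double negation
≡ (~C | D | D | A) & (~C | ~B | D | A)   — distribute | over &
≡ ~C | D | A   — simplify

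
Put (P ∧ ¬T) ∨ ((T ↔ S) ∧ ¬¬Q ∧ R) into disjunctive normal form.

(P ∧ ¬T) ∨ (¬T ∧ ¬S ∧ Q ∧ R) ∨ (S ∧ T ∧ Q ∧ R)

(P ∧ ¬T) ∨ ((T ↔ S) ∧ ¬¬Q ∧ R)
≡ (P ∧ ¬T) ∨ ((T → S) ∧ (S → T) ∧ ¬¬Q ∧ R)   (eliminate ↔)
≡ (P ∧ ¬T) ∨ ((¬T ∨ S) ∧ (S → T) ∧ ¬¬Q ∧ R)   (eliminate →)
≡ (P ∧ ¬T) ∨ ((¬T ∨ S) ∧ (¬S ∨ T) ∧ ¬¬Q ∧ R)   (eliminate →)
≡ (P ∧ ¬T) ∨ ((¬T ∨ S) ∧ (¬S ∨ T) ∧ Q ∧ R)   (double negation)
≡ (P ∧ ¬T) ∨ (¬T ∧ ¬S ∧ Q ∧ R) ∨ (¬T ∧ T ∧ Q ∧ R) ∨ (S ∧ ¬S ∧ Q ∧ R) ∨ (S ∧ T ∧ Q ∧ R)   (distribute ∧ over ∨)
≡ (P ∧ ¬T) ∨ (¬T ∧ ¬S ∧ Q ∧ R) ∨ (S ∧ T ∧ Q ∧ R)   (simplify)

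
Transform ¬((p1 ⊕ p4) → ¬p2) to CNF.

(p1 ∨ p4) ∧ (¬p1 ∨ ¬p4) ∧ p2

¬((p1 ⊕ p4) → ¬p2)
⇔ ¬(¬(p1 ⊕ p4) ∨ ¬p2)   [eliminate →]
⇔ ¬(¬((p1 ∨ p4) ∧ ¬(p1 ∧ p4)) ∨ ¬p2)   [expand ⊕]
⇔ ¬¬((p1 ∨ p4) ∧ ¬(p1 ∧ p4)) ∧ ¬¬p2   [De Morgan]
⇔ (p1 ∨ p4) ∧ ¬(p1 ∧ p4) ∧ ¬¬p2   [double negation]
⇔ (p1 ∨ p4) ∧ (¬p1 ∨ ¬p4) ∧ ¬¬p2   [De Morgan]
⇔ (p1 ∨ p4) ∧ (¬p1 ∨ ¬p4) ∧ p2   [double negation]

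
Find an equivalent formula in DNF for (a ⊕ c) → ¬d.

(a ⊕ c) → ¬d
⇔ ¬(a ⊕ c) ∨ ¬d   [eliminate →]
⇔ ¬((a ∧ ¬c) ∨ (¬a ∧ c)) ∨ ¬d   [expand ⊕]
⇔ (¬(a ∧ ¬c) ∧ ¬(¬a ∧ c)) ∨ ¬d   [De Morgan]
⇔ ((¬a ∨ ¬¬c) ∧ ¬(¬a ∧ c)) ∨ ¬d   [De Morgan]
⇔ ((¬a ∨ c) ∧ ¬(¬a ∧ c)) ∨ ¬d   [double negation]
⇔ ((¬a ∨ c) ∧ (¬¬a ∨ ¬c)) ∨ ¬d   [De Morgan]
⇔ ((¬a ∨ c) ∧ (a ∨ ¬c)) ∨ ¬d   [double negation]
⇔ (¬a ∧ a) ∨ (¬a ∧ ¬c) ∨ (c ∧ a) ∨ (c ∧ ¬c) ∨ ¬d   [distribute ∧ over ∨]
⇔ (¬a ∧ ¬c) ∨ (c ∧ a) ∨ ¬d   [simplify]

(¬a ∧ ¬c) ∨ (c ∧ a) ∨ ¬d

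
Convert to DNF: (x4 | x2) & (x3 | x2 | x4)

x4 | x2

(x4 | x2) & (x3 | x2 | x4)
= (x4 & x3) | (x4 & x2) | (x4 & x4) | (x2 & x3) | (x2 & x2) | (x2 & x4)   (distribute & over |)
= x4 | x2   (simplify)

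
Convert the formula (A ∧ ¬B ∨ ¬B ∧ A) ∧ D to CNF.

A ∧ ¬B ∧ D

(A ∧ ¬B ∨ ¬B ∧ A) ∧ D
≡ (A ∨ ¬B) ∧ (A ∨ A) ∧ (¬B ∨ ¬B) ∧ (¬B ∨ A) ∧ D   [distribute ∨ over ∧]
≡ A ∧ ¬B ∧ D   [simplify]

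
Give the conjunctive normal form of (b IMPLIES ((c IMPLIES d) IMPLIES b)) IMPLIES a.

(b IMPLIES ((c IMPLIES d) IMPLIES b)) IMPLIES a
⇔ NOT (b IMPLIES ((c IMPLIES d) IMPLIES b)) OR a   [eliminate IMPLIES]
⇔ NOT (NOT b OR ((c IMPLIES d) IMPLIES b)) OR a   [eliminate IMPLIES]
⇔ NOT (NOT b OR NOT (c IMPLIES d) OR b) OR a   [eliminate IMPLIES]
⇔ NOT (NOT b OR NOT (NOT c OR d) OR b) OR a   [eliminate IMPLIES]
⇔ (NOT NOT b AND NOT NOT (NOT c OR d) AND NOT b) OR a   [De Morgan]
⇔ (b AND NOT NOT (NOT c OR d) AND NOT b) OR a   [double negation]
⇔ (b AND (NOT c OR d) AND NOT b) OR a   [double negation]
⇔ (b OR a) AND (NOT c OR d OR a) AND (NOT b OR a)   [distribute OR over AND]

(b OR a) AND (NOT c OR d OR a) AND (NOT b OR a)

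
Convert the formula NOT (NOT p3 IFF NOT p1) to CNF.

NOT (NOT p3 IFF NOT p1)
= NOT ((NOT p3 IMPLIES NOT p1) AND (NOT p1 IMPLIES NOT p3))   (eliminate IFF)
= NOT ((NOT NOT p3 OR NOT p1) AND (NOT p1 IMPLIES NOT p3))   (eliminate IMPLIES)
= NOT ((NOT NOT p3 OR NOT p1) AND (NOT NOT p1 OR NOT p3))   (eliminate IMPLIES)
= NOT (NOT NOT p3 OR NOT p1) OR NOT (NOT NOT p1 OR NOT p3)   (De Morgan)
= (NOT NOT NOT p3 AND NOT NOT p1) OR NOT (NOT NOT p1 OR NOT p3)   (De Morgan)
= (NOT p3 AND NOT NOT p1) OR NOT (NOT NOT p1 OR NOT p3)   (double negation)
= (NOT p3 AND p1) OR NOT (NOT NOT p1 OR NOT p3)   (double negation)
= (NOT p3 AND p1) OR (NOT NOT NOT p1 AND NOT NOT p3)   (De Morgan)
= (NOT p3 AND p1) OR (NOT p1 AND NOT NOT p3)   (double negation)
= (NOT p3 AND p1) OR (NOT p1 AND p3)   (double negation)
= (NOT p3 OR NOT p1) AND (NOT p3 OR p3) AND (p1 OR NOT p1) AND (p1 OR p3)   (distribute OR over AND)
= (NOT p3 OR NOT p1) AND (p1 OR p3)   (simplify)

(NOT p3 OR NOT p1) AND (p1 OR p3)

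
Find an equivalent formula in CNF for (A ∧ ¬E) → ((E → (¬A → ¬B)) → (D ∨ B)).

¬A ∨ E ∨ D ∨ B

(A ∧ ¬E) → ((E → (¬A → ¬B)) → (D ∨ B))
≡ ¬(A ∧ ¬E) ∨ ((E → (¬A → ¬B)) → (D ∨ B))
≡ ¬(A ∧ ¬E) ∨ ¬(E → (¬A → ¬B)) ∨ D ∨ B
≡ ¬(A ∧ ¬E) ∨ ¬(¬E ∨ (¬A → ¬B)) ∨ D ∨ B
≡ ¬(A ∧ ¬E) ∨ ¬(¬E ∨ ¬¬A ∨ ¬B) ∨ D ∨ B
≡ ¬A ∨ ¬¬E ∨ ¬(¬E ∨ ¬¬A ∨ ¬B) ∨ D ∨ B
≡ ¬A ∨ E ∨ ¬(¬E ∨ ¬¬A ∨ ¬B) ∨ D ∨ B
≡ ¬A ∨ E ∨ (¬¬E ∧ ¬¬¬A ∧ ¬¬B) ∨ D ∨ B
≡ ¬A ∨ E ∨ (E ∧ ¬¬¬A ∧ ¬¬B) ∨ D ∨ B
≡ ¬A ∨ E ∨ (E ∧ ¬A ∧ ¬¬B) ∨ D ∨ B
≡ ¬A ∨ E ∨ (E ∧ ¬A ∧ B) ∨ D ∨ B
≡ (¬A ∨ E ∨ E ∨ D ∨ B) ∧ (¬A ∨ E ∨ ¬A ∨ D ∨ B) ∧ (¬A ∨ E ∨ B ∨ D ∨ B)
≡ ¬A ∨ E ∨ D ∨ B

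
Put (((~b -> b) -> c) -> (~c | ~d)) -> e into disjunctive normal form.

(c & d) | e

(((~b -> b) -> c) -> (~c | ~d)) -> e
⇔ ~(((~b -> b) -> c) -> (~c | ~d)) | e
⇔ ~(~((~b -> b) -> c) | ~c | ~d) | e
⇔ ~(~(~(~b -> b) | c) | ~c | ~d) | e
⇔ ~(~(~(~~b | b) | c) | ~c | ~d) | e
⇔ (~~(~(~~b | b) | c) & ~~c & ~~d) | e
⇔ ((~(~~b | b) | c) & ~~c & ~~d) | e
⇔ (((~~~b & ~b) | c) & ~~c & ~~d) | e
⇔ (((~b & ~b) | c) & ~~c & ~~d) | e
⇔ (((~b & ~b) | c) & c & ~~d) | e
⇔ (((~b & ~b) | c) & c & d) | e
⇔ (~b & ~b & c & d) | (c & c & d) | e
⇔ (c & d) | e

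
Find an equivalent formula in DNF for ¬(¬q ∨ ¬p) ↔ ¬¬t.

(¬q ∧ ¬t) ∨ (¬p ∧ ¬t) ∨ (t ∧ q ∧ p)

¬(¬q ∨ ¬p) ↔ ¬¬t
≡ (¬(¬q ∨ ¬p) → ¬¬t) ∧ (¬¬t → ¬(¬q ∨ ¬p))   [eliminate ↔]
≡ (¬¬(¬q ∨ ¬p) ∨ ¬¬t) ∧ (¬¬t → ¬(¬q ∨ ¬p))   [eliminate →]
≡ (¬¬(¬q ∨ ¬p) ∨ ¬¬t) ∧ (¬¬¬t ∨ ¬(¬q ∨ ¬p))   [eliminate →]
≡ (¬q ∨ ¬p ∨ ¬¬t) ∧ (¬¬¬t ∨ ¬(¬q ∨ ¬p))   [double negation]
≡ (¬q ∨ ¬p ∨ t) ∧ (¬¬¬t ∨ ¬(¬q ∨ ¬p))   [double negation]
≡ (¬q ∨ ¬p ∨ t) ∧ (¬t ∨ ¬(¬q ∨ ¬p))   [double negation]
≡ (¬q ∨ ¬p ∨ t) ∧ (¬t ∨ (¬¬q ∧ ¬¬p))   [De Morgan]
≡ (¬q ∨ ¬p ∨ t) ∧ (¬t ∨ (q ∧ ¬¬p))   [double negation]
≡ (¬q ∨ ¬p ∨ t) ∧ (¬t ∨ (q ∧ p))   [double negation]
≡ (¬q ∧ ¬t) ∨ (¬q ∧ q ∧ p) ∨ (¬p ∧ ¬t) ∨ (¬p ∧ q ∧ p) ∨ (t ∧ ¬t) ∨ (t ∧ q ∧ p)   [distribute ∧ over ∨]
≡ (¬q ∧ ¬t) ∨ (¬p ∧ ¬t) ∨ (t ∧ q ∧ p)   [simplify]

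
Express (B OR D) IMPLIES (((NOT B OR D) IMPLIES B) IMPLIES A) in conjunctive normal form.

NOT B OR A

(B OR D) IMPLIES (((NOT B OR D) IMPLIES B) IMPLIES A)
⇔ NOT (B OR D) OR (((NOT B OR D) IMPLIES B) IMPLIES A)   — eliminate IMPLIES
⇔ NOT (B OR D) OR NOT ((NOT B OR D) IMPLIES B) OR A   — eliminate IMPLIES
⇔ NOT (B OR D) OR NOT (NOT (NOT B OR D) OR B) OR A   — eliminate IMPLIES
⇔ (NOT B AND NOT D) OR NOT (NOT (NOT B OR D) OR B) OR A   — De Morgan
⇔ (NOT B AND NOT D) OR (NOT NOT (NOT B OR D) AND NOT B) OR A   — De Morgan
⇔ (NOT B AND NOT D) OR ((NOT B OR D) AND NOT B) OR A   — double negation
⇔ (NOT B OR NOT B OR D OR A) AND (NOT B OR NOT B OR A) AND (NOT D OR NOT B OR D OR A) AND (NOT D OR NOT B OR A)   — distribute OR over AND
⇔ NOT B OR A   — simplify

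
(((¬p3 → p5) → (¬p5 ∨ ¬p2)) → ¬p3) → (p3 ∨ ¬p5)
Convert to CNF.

(((¬p3 → p5) → (¬p5 ∨ ¬p2)) → ¬p3) → (p3 ∨ ¬p5)
⇔ ¬(((¬p3 → p5) → (¬p5 ∨ ¬p2)) → ¬p3) ∨ p3 ∨ ¬p5   [eliminate →]
⇔ ¬(¬((¬p3 → p5) → (¬p5 ∨ ¬p2)) ∨ ¬p3) ∨ p3 ∨ ¬p5   [eliminate →]
⇔ ¬(¬(¬(¬p3 → p5) ∨ ¬p5 ∨ ¬p2) ∨ ¬p3) ∨ p3 ∨ ¬p5   [eliminate →]
⇔ ¬(¬(¬(¬¬p3 ∨ p5) ∨ ¬p5 ∨ ¬p2) ∨ ¬p3) ∨ p3 ∨ ¬p5   [eliminate →]
⇔ (¬¬(¬(¬¬p3 ∨ p5) ∨ ¬p5 ∨ ¬p2) ∧ ¬¬p3) ∨ p3 ∨ ¬p5   [De Morgan]
⇔ ((¬(¬¬p3 ∨ p5) ∨ ¬p5 ∨ ¬p2) ∧ ¬¬p3) ∨ p3 ∨ ¬p5   [double negation]
⇔ (((¬¬¬p3 ∧ ¬p5) ∨ ¬p5 ∨ ¬p2) ∧ ¬¬p3) ∨ p3 ∨ ¬p5   [De Morgan]
⇔ (((¬p3 ∧ ¬p5) ∨ ¬p5 ∨ ¬p2) ∧ ¬¬p3) ∨ p3 ∨ ¬p5   [double negation]
⇔ (((¬p3 ∧ ¬p5) ∨ ¬p5 ∨ ¬p2) ∧ p3) ∨ p3 ∨ ¬p5   [double negation]
⇔ (¬p3 ∨ ¬p5 ∨ ¬p2 ∨ p3 ∨ ¬p5) ∧ (¬p5 ∨ ¬p5 ∨ ¬p2 ∨ p3 ∨ ¬p5) ∧ (p3 ∨ p3 ∨ ¬p5)   [distribute ∨ over ∧]
⇔ p3 ∨ ¬p5   [simplify]

p3 ∨ ¬p5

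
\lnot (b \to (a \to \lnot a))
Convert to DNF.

\lnot (b \to (a \to \lnot a))
⇔ \lnot (\lnot b \lor (a \to \lnot a))   [eliminate \to]
⇔ \lnot (\lnot b \lor \lnot a \lor \lnot a)   [eliminate \to]
⇔ \lnot \lnot b \land \lnot \lnot a \land \lnot \lnot a   [De Morgan]
⇔ b \land \lnot \lnot a \land \lnot \lnot a   [double negation]
⇔ b \land a \land \lnot \lnot a   [double negation]
⇔ b \land a \land a   [double negation]
⇔ b \land a   [simplify]

b \land a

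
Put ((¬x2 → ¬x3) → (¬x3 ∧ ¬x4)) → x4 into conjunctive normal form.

(x2 ∨ ¬x3 ∨ x4) ∧ (x3 ∨ x4)

((¬x2 → ¬x3) → (¬x3 ∧ ¬x4)) → x4
= ¬((¬x2 → ¬x3) → (¬x3 ∧ ¬x4)) ∨ x4
= ¬(¬(¬x2 → ¬x3) ∨ (¬x3 ∧ ¬x4)) ∨ x4
= ¬(¬(¬¬x2 ∨ ¬x3) ∨ (¬x3 ∧ ¬x4)) ∨ x4
= (¬¬(¬¬x2 ∨ ¬x3) ∧ ¬(¬x3 ∧ ¬x4)) ∨ x4
= ((¬¬x2 ∨ ¬x3) ∧ ¬(¬x3 ∧ ¬x4)) ∨ x4
= ((x2 ∨ ¬x3) ∧ ¬(¬x3 ∧ ¬x4)) ∨ x4
= ((x2 ∨ ¬x3) ∧ (¬¬x3 ∨ ¬¬x4)) ∨ x4
= ((x2 ∨ ¬x3) ∧ (x3 ∨ ¬¬x4)) ∨ x4
= ((x2 ∨ ¬x3) ∧ (x3 ∨ x4)) ∨ x4
= (x2 ∨ ¬x3 ∨ x4) ∧ (x3 ∨ x4 ∨ x4)
= (x2 ∨ ¬x3 ∨ x4) ∧ (x3 ∨ x4)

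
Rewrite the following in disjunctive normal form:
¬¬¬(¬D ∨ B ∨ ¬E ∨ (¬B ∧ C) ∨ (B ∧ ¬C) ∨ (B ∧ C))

D ∧ ¬B ∧ E ∧ ¬C

¬¬¬(¬D ∨ B ∨ ¬E ∨ (¬B ∧ C) ∨ (B ∧ ¬C) ∨ (B ∧ C))
⇔ ¬(¬D ∨ B ∨ ¬E ∨ (¬B ∧ C) ∨ (B ∧ ¬C) ∨ (B ∧ C))   [double negation]
⇔ ¬¬D ∧ ¬B ∧ ¬¬E ∧ ¬(¬B ∧ C) ∧ ¬(B ∧ ¬C) ∧ ¬(B ∧ C)   [De Morgan]
⇔ D ∧ ¬B ∧ ¬¬E ∧ ¬(¬B ∧ C) ∧ ¬(B ∧ ¬C) ∧ ¬(B ∧ C)   [double negation]
⇔ D ∧ ¬B ∧ E ∧ ¬(¬B ∧ C) ∧ ¬(B ∧ ¬C) ∧ ¬(B ∧ C)   [double negation]
⇔ D ∧ ¬B ∧ E ∧ (¬¬B ∨ ¬C) ∧ ¬(B ∧ ¬C) ∧ ¬(B ∧ C)   [De Morgan]
⇔ D ∧ ¬B ∧ E ∧ (B ∨ ¬C) ∧ ¬(B ∧ ¬C) ∧ ¬(B ∧ C)   [double negation]
⇔ D ∧ ¬B ∧ E ∧ (B ∨ ¬C) ∧ (¬B ∨ ¬¬C) ∧ ¬(B ∧ C)   [De Morgan]
⇔ D ∧ ¬B ∧ E ∧ (B ∨ ¬C) ∧ (¬B ∨ C) ∧ ¬(B ∧ C)   [double negation]
⇔ D ∧ ¬B ∧ E ∧ (B ∨ ¬C) ∧ (¬B ∨ C) ∧ (¬B ∨ ¬C)   [De Morgan]
⇔ (D ∧ ¬B ∧ E ∧ B ∧ ¬B ∧ ¬B) ∨ (D ∧ ¬B ∧ E ∧ B ∧ ¬B ∧ ¬C) ∨ (D ∧ ¬B ∧ E ∧ B ∧ C ∧ ¬B) ∨ (D ∧ ¬B ∧ E ∧ B ∧ C ∧ ¬C) ∨ (D ∧ ¬B ∧ E ∧ ¬C ∧ ¬B ∧ ¬B) ∨ (D ∧ ¬B ∧ E ∧ ¬C ∧ ¬B ∧ ¬C) ∨ (D ∧ ¬B ∧ E ∧ ¬C ∧ C ∧ ¬B) ∨ (D ∧ ¬B ∧ E ∧ ¬C ∧ C ∧ ¬C)   [distribute ∧ over ∨]
⇔ D ∧ ¬B ∧ E ∧ ¬C   [simplify]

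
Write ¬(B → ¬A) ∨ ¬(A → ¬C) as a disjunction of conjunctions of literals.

(B ∧ A) ∨ (A ∧ C)

¬(B → ¬A) ∨ ¬(A → ¬C)
⇔ ¬(¬B ∨ ¬A) ∨ ¬(A → ¬C)   [eliminate →]
⇔ ¬(¬B ∨ ¬A) ∨ ¬(¬A ∨ ¬C)   [eliminate →]
⇔ (¬¬B ∧ ¬¬A) ∨ ¬(¬A ∨ ¬C)   [De Morgan]
⇔ (B ∧ ¬¬A) ∨ ¬(¬A ∨ ¬C)   [double negation]
⇔ (B ∧ A) ∨ ¬(¬A ∨ ¬C)   [double negation]
⇔ (B ∧ A) ∨ (¬¬A ∧ ¬¬C)   [De Morgan]
⇔ (B ∧ A) ∨ (A ∧ ¬¬C)   [double negation]
⇔ (B ∧ A) ∨ (A ∧ C)   [double negation]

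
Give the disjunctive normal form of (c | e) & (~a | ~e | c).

(c | e) & (~a | ~e | c)
⇔ (c & ~a) | (c & ~e) | (c & c) | (e & ~a) | (e & ~e) | (e & c)   (distribute & over |)
⇔ c | (e & ~a)   (simplify)

c | (e & ~a)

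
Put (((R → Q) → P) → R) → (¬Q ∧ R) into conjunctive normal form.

(((R → Q) → P) → R) → (¬Q ∧ R)
= ¬(((R → Q) → P) → R) ∨ (¬Q ∧ R)
= ¬(¬((R → Q) → P) ∨ R) ∨ (¬Q ∧ R)
= ¬(¬(¬(R → Q) ∨ P) ∨ R) ∨ (¬Q ∧ R)
= ¬(¬(¬(¬R ∨ Q) ∨ P) ∨ R) ∨ (¬Q ∧ R)
= (¬¬(¬(¬R ∨ Q) ∨ P) ∧ ¬R) ∨ (¬Q ∧ R)
= ((¬(¬R ∨ Q) ∨ P) ∧ ¬R) ∨ (¬Q ∧ R)
= (((¬¬R ∧ ¬Q) ∨ P) ∧ ¬R) ∨ (¬Q ∧ R)
= (((R ∧ ¬Q) ∨ P) ∧ ¬R) ∨ (¬Q ∧ R)
= (R ∨ P ∨ ¬Q) ∧ (R ∨ P ∨ R) ∧ (¬Q ∨ P ∨ ¬Q) ∧ (¬Q ∨ P ∨ R) ∧ (¬R ∨ ¬Q) ∧ (¬R ∨ R)
= (R ∨ P) ∧ (¬Q ∨ P) ∧ (¬R ∨ ¬Q)

(R ∨ P) ∧ (¬Q ∨ P) ∧ (¬R ∨ ¬Q)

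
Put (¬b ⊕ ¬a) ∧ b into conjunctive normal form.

(¬b ⊕ ¬a) ∧ b
≡ (¬b ∨ ¬a) ∧ ¬(¬b ∧ ¬a) ∧ b   [expand ⊕]
≡ (¬b ∨ ¬a) ∧ (¬¬b ∨ ¬¬a) ∧ b   [De Morgan]
≡ (¬b ∨ ¬a) ∧ (b ∨ ¬¬a) ∧ b   [double negation]
≡ (¬b ∨ ¬a) ∧ (b ∨ a) ∧ b   [double negation]
≡ (¬b ∨ ¬a) ∧ b   [simplify]

(¬b ∨ ¬a) ∧ b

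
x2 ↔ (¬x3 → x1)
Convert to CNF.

x2 ↔ (¬x3 → x1)
⇔ (x2 → (¬x3 → x1)) ∧ ((¬x3 → x1) → x2)   [eliminate ↔]
⇔ (¬x2 ∨ (¬x3 → x1)) ∧ ((¬x3 → x1) → x2)   [eliminate →]
⇔ (¬x2 ∨ ¬¬x3 ∨ x1) ∧ ((¬x3 → x1) → x2)   [eliminate →]
⇔ (¬x2 ∨ ¬¬x3 ∨ x1) ∧ (¬(¬x3 → x1) ∨ x2)   [eliminate →]
⇔ (¬x2 ∨ ¬¬x3 ∨ x1) ∧ (¬(¬¬x3 ∨ x1) ∨ x2)   [eliminate →]
⇔ (¬x2 ∨ x3 ∨ x1) ∧ (¬(¬¬x3 ∨ x1) ∨ x2)   [double negation]
⇔ (¬x2 ∨ x3 ∨ x1) ∧ ((¬¬¬x3 ∧ ¬x1) ∨ x2)   [De Morgan]
⇔ (¬x2 ∨ x3 ∨ x1) ∧ ((¬x3 ∧ ¬x1) ∨ x2)   [double negation]
⇔ (¬x2 ∨ x3 ∨ x1) ∧ (¬x3 ∨ x2) ∧ (¬x1 ∨ x2)   [distribute ∨ over ∧]

(¬x2 ∨ x3 ∨ x1) ∧ (¬x3 ∨ x2) ∧ (¬x1 ∨ x2)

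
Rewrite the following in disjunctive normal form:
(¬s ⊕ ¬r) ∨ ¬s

(s ∧ ¬r) ∨ ¬s

(¬s ⊕ ¬r) ∨ ¬s
≡ (¬s ∧ ¬¬r) ∨ (¬¬s ∧ ¬r) ∨ ¬s   (expand ⊕)
≡ (¬s ∧ r) ∨ (¬¬s ∧ ¬r) ∨ ¬s   (double negation)
≡ (¬s ∧ r) ∨ (s ∧ ¬r) ∨ ¬s   (double negation)
≡ (s ∧ ¬r) ∨ ¬s   (simplify)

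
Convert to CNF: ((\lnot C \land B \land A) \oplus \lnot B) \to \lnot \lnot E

(C \lor \lnot B \lor \lnot A \lor E) \land (B \lor E)

((\lnot C \land B \land A) \oplus \lnot B) \to \lnot \lnot E
≡ \lnot ((\lnot C \land B \land A) \oplus \lnot B) \lor \lnot \lnot E   (eliminate \to)
≡ \lnot (((\lnot C \land B \land A) \lor \lnot B) \land \lnot (\lnot C \land B \land A \land \lnot B)) \lor \lnot \lnot E   (expand \oplus)
≡ \lnot ((\lnot C \land B \land A) \lor \lnot B) \lor \lnot \lnot (\lnot C \land B \land A \land \lnot B) \lor \lnot \lnot E   (De Morgan)
≡ (\lnot (\lnot C \land B \land A) \land \lnot \lnot B) \lor \lnot \lnot (\lnot C \land B \land A \land \lnot B) \lor \lnot \lnot E   (De Morgan)
≡ ((\lnot \lnot C \lor \lnot B \lor \lnot A) \land \lnot \lnot B) \lor \lnot \lnot (\lnot C \land B \land A \land \lnot B) \lor \lnot \lnot E   (De Morgan)
≡ ((C \lor \lnot B \lor \lnot A) \land \lnot \lnot B) \lor \lnot \lnot (\lnot C \land B \land A \land \lnot B) \lor \lnot \lnot E   (double negation)
≡ ((C \lor \lnot B \lor \lnot A) \land B) \lor \lnot \lnot (\lnot C \land B \land A \land \lnot B) \lor \lnot \lnot E   (double negation)
≡ ((C \lor \lnot B \lor \lnot A) \land B) \lor (\lnot C \land B \land A \land \lnot B) \lor \lnot \lnot E   (double negation)
≡ ((C \lor \lnot B \lor \lnot A) \land B) \lor (\lnot C \land B \land A \land \lnot B) \lor E   (double negation)
≡ (C \lor \lnot B \lor \lnot A \lor \lnot C \lor E) \land (C \lor \lnot B \lor \lnot A \lor B \lor E) \land (C \lor \lnot B \lor \lnot A \lor A \lor E) \land (C \lor \lnot B \lor \lnot A \lor \lnot B \lor E) \land (B \lor \lnot C \lor E) \land (B \lor B \lor E) \land (B \lor A \lor E) \land (B \lor \lnot B \lor E)   (distribute \lor over \land)
≡ (C \lor \lnot B \lor \lnot A \lor E) \land (B \lor E)   (simplify)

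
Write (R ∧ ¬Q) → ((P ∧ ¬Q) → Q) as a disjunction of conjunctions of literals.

(R ∧ ¬Q) → ((P ∧ ¬Q) → Q)
≡ ¬(R ∧ ¬Q) ∨ ((P ∧ ¬Q) → Q)   [eliminate →]
≡ ¬(R ∧ ¬Q) ∨ ¬(P ∧ ¬Q) ∨ Q   [eliminate →]
≡ ¬R ∨ ¬¬Q ∨ ¬(P ∧ ¬Q) ∨ Q   [De Morgan]
≡ ¬R ∨ Q ∨ ¬(P ∧ ¬Q) ∨ Q   [double negation]
≡ ¬R ∨ Q ∨ ¬P ∨ ¬¬Q ∨ Q   [De Morgan]
≡ ¬R ∨ Q ∨ ¬P ∨ Q ∨ Q   [double negation]
≡ ¬R ∨ Q ∨ ¬P   [simplify]

¬R ∨ Q ∨ ¬P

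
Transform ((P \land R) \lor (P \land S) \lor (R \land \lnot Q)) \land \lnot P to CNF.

((P \land R) \lor (P \land S) \lor (R \land \lnot Q)) \land \lnot P
= (P \lor P \lor R) \land (P \lor P \lor \lnot Q) \land (P \lor S \lor R) \land (P \lor S \lor \lnot Q) \land (R \lor P \lor R) \land (R \lor P \lor \lnot Q) \land (R \lor S \lor R) \land (R \lor S \lor \lnot Q) \land \lnot P   (distribute \lor over \land)
= (P \lor R) \land (P \lor \lnot Q) \land (R \lor S) \land \lnot P   (simplify)

(P \lor R) \land (P \lor \lnot Q) \land (R \lor S) \land \lnot P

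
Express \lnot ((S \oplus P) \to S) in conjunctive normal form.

\lnot ((S \oplus P) \to S)
⇔ \lnot (\lnot (S \oplus P) \lor S)
⇔ \lnot (\lnot ((S \lor P) \land \lnot (S \land P)) \lor S)
⇔ \lnot \lnot ((S \lor P) \land \lnot (S \land P)) \land \lnot S
⇔ (S \lor P) \land \lnot (S \land P) \land \lnot S
⇔ (S \lor P) \land (\lnot S \lor \lnot P) \land \lnot S
⇔ (S \lor P) \land \lnot S

(S \lor P) \land \lnot S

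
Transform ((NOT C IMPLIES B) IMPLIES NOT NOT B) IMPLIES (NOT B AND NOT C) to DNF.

(C AND NOT B) OR (NOT B AND NOT C)

((NOT C IMPLIES B) IMPLIES NOT NOT B) IMPLIES (NOT B AND NOT C)
≡ NOT ((NOT C IMPLIES B) IMPLIES NOT NOT B) OR (NOT B AND NOT C)
≡ NOT (NOT (NOT C IMPLIES B) OR NOT NOT B) OR (NOT B AND NOT C)
≡ NOT (NOT (NOT NOT C OR B) OR NOT NOT B) OR (NOT B AND NOT C)
≡ (NOT NOT (NOT NOT C OR B) AND NOT NOT NOT B) OR (NOT B AND NOT C)
≡ ((NOT NOT C OR B) AND NOT NOT NOT B) OR (NOT B AND NOT C)
≡ ((C OR B) AND NOT NOT NOT B) OR (NOT B AND NOT C)
≡ ((C OR B) AND NOT B) OR (NOT B AND NOT C)
≡ (C AND NOT B) OR (B AND NOT B) OR (NOT B AND NOT C)
≡ (C AND NOT B) OR (NOT B AND NOT C)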